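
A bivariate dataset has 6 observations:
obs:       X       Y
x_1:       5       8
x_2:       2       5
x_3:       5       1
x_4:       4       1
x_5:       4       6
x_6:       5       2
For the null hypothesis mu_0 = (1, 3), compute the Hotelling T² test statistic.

Step 1 — sample mean vector:
  mean(X) = (5 + 2 + 5 + 4 + 4 + 5) / 6 = 25/6 = 4.1667
  mean(Y) = (8 + 5 + 1 + 1 + 6 + 2) / 6 = 23/6 = 3.8333
  x̄ = (4.1667, 3.8333),  deviation x̄ - mu_0 = (4.1667, 3.8333) - (1, 3) = (3.1667, 0.8333).

Step 2 — sample covariance matrix, S[i,j] = (1/(n-1)) · Σ_k (x_{k,i} - mean_i) · (x_{k,j} - mean_j), divisor n-1 = 5:
  S[X,X] = ((0.8333)·(0.8333) + (-2.1667)·(-2.1667) + (0.8333)·(0.8333) + (-0.1667)·(-0.1667) + (-0.1667)·(-0.1667) + (0.8333)·(0.8333)) / 5 = 6.8333/5 = 1.3667
  S[X,Y] = ((0.8333)·(4.1667) + (-2.1667)·(1.1667) + (0.8333)·(-2.8333) + (-0.1667)·(-2.8333) + (-0.1667)·(2.1667) + (0.8333)·(-1.8333)) / 5 = -2.8333/5 = -0.5667
  S[Y,Y] = ((4.1667)·(4.1667) + (1.1667)·(1.1667) + (-2.8333)·(-2.8333) + (-2.8333)·(-2.8333) + (2.1667)·(2.1667) + (-1.8333)·(-1.8333)) / 5 = 42.8333/5 = 8.5667
  S = [[1.3667, -0.5667],
 [-0.5667, 8.5667]].

Step 3 — invert S. det(S) = 1.3667·8.5667 - (-0.5667)² = 11.3867.
  S^{-1} = (1/det) · [[d, -b], [-b, a]] = [[0.7523, 0.0498],
 [0.0498, 0.12]].

Step 4 — quadratic form (x̄ - mu_0)^T · S^{-1} · (x̄ - mu_0):
  S^{-1} · (x̄ - mu_0) = (2.4239, 0.2576),
  (x̄ - mu_0)^T · [...] = (3.1667)·(2.4239) + (0.8333)·(0.2576) = 7.8903.

Step 5 — scale by n: T² = 6 · 7.8903 = 47.3419.

T² ≈ 47.3419


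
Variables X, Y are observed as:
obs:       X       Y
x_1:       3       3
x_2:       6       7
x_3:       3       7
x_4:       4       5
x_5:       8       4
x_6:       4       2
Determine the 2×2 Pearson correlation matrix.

Step 1 — column means:
  mean(X) = (3 + 6 + 3 + 4 + 8 + 4) / 6 = 28/6 = 4.6667
  mean(Y) = (3 + 7 + 7 + 5 + 4 + 2) / 6 = 28/6 = 4.6667

Step 2 — sample variances and covariances s[i,j] = (1/(n-1)) · Σ_k (x_{k,i} - mean_i) · (x_{k,j} - mean_j), with n-1 = 5:
  s[X,X] = ((-1.6667)·(-1.6667) + (1.3333)·(1.3333) + (-1.6667)·(-1.6667) + (-0.6667)·(-0.6667) + (3.3333)·(3.3333) + (-0.6667)·(-0.6667)) / 5 = 19.3333/5 = 3.8667
  s[X,Y] = ((-1.6667)·(-1.6667) + (1.3333)·(2.3333) + (-1.6667)·(2.3333) + (-0.6667)·(0.3333) + (3.3333)·(-0.6667) + (-0.6667)·(-2.6667)) / 5 = 1.3333/5 = 0.2667
  s[Y,Y] = ((-1.6667)·(-1.6667) + (2.3333)·(2.3333) + (2.3333)·(2.3333) + (0.3333)·(0.3333) + (-0.6667)·(-0.6667) + (-2.6667)·(-2.6667)) / 5 = 21.3333/5 = 4.2667
  Sample standard deviations s_i = √(s[i,i]):
  s(X) = √(3.8667) = 1.9664
  s(Y) = √(4.2667) = 2.0656

Step 3 — r_{ij} = s_{ij} / (s_i · s_j):
  r[X,X] = 1 (diagonal).
  r[X,Y] = 0.2667 / (1.9664 · 2.0656) = 0.2667 / 4.0617 = 0.0657
  r[Y,Y] = 1 (diagonal).

R is symmetric with unit diagonal. Assembling:

R = [[1, 0.0657],
 [0.0657, 1]]


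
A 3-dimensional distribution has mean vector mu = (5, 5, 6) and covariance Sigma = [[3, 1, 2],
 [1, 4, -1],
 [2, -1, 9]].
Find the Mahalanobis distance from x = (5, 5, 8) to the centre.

Step 1 — centre the observation: (x - mu) = (0, 0, 2).

Step 2 — invert Sigma (cofactor / det for 3×3, or solve directly):
  Sigma^{-1} = [[0.4605, -0.1447, -0.1184],
 [-0.1447, 0.3026, 0.0658],
 [-0.1184, 0.0658, 0.1447]].

Step 3 — form the quadratic (x - mu)^T · Sigma^{-1} · (x - mu):
  Sigma^{-1} · (x - mu) = (-0.2368, 0.1316, 0.2895).
  (x - mu)^T · [Sigma^{-1} · (x - mu)] = (0)·(-0.2368) + (0)·(0.1316) + (2)·(0.2895) = 0.5789.

Step 4 — take square root: d = √(0.5789) ≈ 0.7609.

d(x, mu) = √(0.5789) ≈ 0.7609


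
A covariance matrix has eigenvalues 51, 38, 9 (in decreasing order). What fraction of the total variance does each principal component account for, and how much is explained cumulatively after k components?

Step 1 — total variance = trace(Sigma) = Σ λ_i = 51 + 38 + 9 = 98.

Step 2 — fraction explained by component i = λ_i / Σ λ:
  PC1: 51/98 = 0.5204
  PC2: 38/98 = 0.3878
  PC3: 9/98 = 0.0918

Step 3 — cumulative fraction after k components = (λ_1 + ... + λ_k) / Σ λ:
  k = 1: 51/98 = 0.5204
  k = 2: (51 + 38)/98 = 89/98 = 0.9082
  k = 3: (51 + 38 + 9)/98 = 98/98 = 1

Summary (fraction, with percent):

explained: PC1 0.5204 (52.04%), PC2 0.3878 (38.78%), PC3 0.0918 (9.18%);  cumulative: 0.5204, 0.9082, 1


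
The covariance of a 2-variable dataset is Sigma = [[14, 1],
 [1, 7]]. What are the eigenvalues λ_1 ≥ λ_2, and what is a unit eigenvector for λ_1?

Step 1 — characteristic polynomial of 2×2 Sigma:
  det(Sigma - λI) = λ² - trace · λ + det = 0.
  trace = 14 + 7 = 21, det = 14·7 - (1)² = 97.
Step 2 — discriminant:
  Δ = trace² - 4·det = 441 - 388 = 53.
Step 3 — eigenvalues:
  λ = (trace ± √Δ)/2 = (21 ± 7.2801)/2,
  λ_1 = 14.1401,  λ_2 = 6.8599.

Step 4 — unit eigenvector for λ_1: solve (Sigma - λ_1 I)v = 0. First row:
  (14 - 14.1401)·v_x + (1)·v_y = 0, i.e. (-0.1401)·v_x + (1)·v_y = 0,
  so v ∝ (b, λ_1 - a) = (1, 0.1401) = u.
  ||u|| = √((1)² + (0.1401)²) = √(1.0196) ≈ 1.0098,
  v_1 = u/||u|| ≈ (0.9903, 0.1387) (||v_1|| = 1).

λ_1 = 14.1401,  λ_2 = 6.8599;  v_1 ≈ (0.9903, 0.1387)


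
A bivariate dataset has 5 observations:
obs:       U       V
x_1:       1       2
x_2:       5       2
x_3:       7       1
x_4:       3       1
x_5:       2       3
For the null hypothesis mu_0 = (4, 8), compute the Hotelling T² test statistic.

Step 1 — sample mean vector:
  mean(U) = (1 + 5 + 7 + 3 + 2) / 5 = 18/5 = 3.6
  mean(V) = (2 + 2 + 1 + 1 + 3) / 5 = 9/5 = 1.8
  x̄ = (3.6, 1.8),  deviation x̄ - mu_0 = (3.6, 1.8) - (4, 8) = (-0.4, -6.2).

Step 2 — sample covariance matrix, S[i,j] = (1/(n-1)) · Σ_k (x_{k,i} - mean_i) · (x_{k,j} - mean_j), divisor n-1 = 4:
  S[U,U] = ((-2.6)·(-2.6) + (1.4)·(1.4) + (3.4)·(3.4) + (-0.6)·(-0.6) + (-1.6)·(-1.6)) / 4 = 23.2/4 = 5.8
  S[U,V] = ((-2.6)·(0.2) + (1.4)·(0.2) + (3.4)·(-0.8) + (-0.6)·(-0.8) + (-1.6)·(1.2)) / 4 = -4.4/4 = -1.1
  S[V,V] = ((0.2)·(0.2) + (0.2)·(0.2) + (-0.8)·(-0.8) + (-0.8)·(-0.8) + (1.2)·(1.2)) / 4 = 2.8/4 = 0.7
  S = [[5.8, -1.1],
 [-1.1, 0.7]].

Step 3 — invert S. det(S) = 5.8·0.7 - (-1.1)² = 2.85.
  S^{-1} = (1/det) · [[d, -b], [-b, a]] = [[0.2456, 0.386],
 [0.386, 2.0351]].

Step 4 — quadratic form (x̄ - mu_0)^T · S^{-1} · (x̄ - mu_0):
  S^{-1} · (x̄ - mu_0) = (-2.4912, -12.7719),
  (x̄ - mu_0)^T · [...] = (-0.4)·(-2.4912) + (-6.2)·(-12.7719) = 80.1825.

Step 5 — scale by n: T² = 5 · 80.1825 = 400.9123.

T² ≈ 400.9123


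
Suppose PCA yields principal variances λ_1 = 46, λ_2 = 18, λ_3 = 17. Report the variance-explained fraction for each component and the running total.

Step 1 — total variance = trace(Sigma) = Σ λ_i = 46 + 18 + 17 = 81.

Step 2 — fraction explained by component i = λ_i / Σ λ:
  PC1: 46/81 = 0.5679
  PC2: 18/81 = 0.2222
  PC3: 17/81 = 0.2099

Step 3 — cumulative fraction after k components = (λ_1 + ... + λ_k) / Σ λ:
  k = 1: 46/81 = 0.5679
  k = 2: (46 + 18)/81 = 64/81 = 0.7901
  k = 3: (46 + 18 + 17)/81 = 81/81 = 1

Summary (fraction, with percent):

explained: PC1 0.5679 (56.79%), PC2 0.2222 (22.22%), PC3 0.2099 (20.99%);  cumulative: 0.5679, 0.7901, 1


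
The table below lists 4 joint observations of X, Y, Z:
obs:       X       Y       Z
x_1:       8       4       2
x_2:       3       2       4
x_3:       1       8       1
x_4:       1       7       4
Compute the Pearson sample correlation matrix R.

Step 1 — column means:
  mean(X) = (8 + 3 + 1 + 1) / 4 = 13/4 = 3.25
  mean(Y) = (4 + 2 + 8 + 7) / 4 = 21/4 = 5.25
  mean(Z) = (2 + 4 + 1 + 4) / 4 = 11/4 = 2.75

Step 2 — sample variances and covariances s[i,j] = (1/(n-1)) · Σ_k (x_{k,i} - mean_i) · (x_{k,j} - mean_j), with n-1 = 3:
  s[X,X] = ((4.75)·(4.75) + (-0.25)·(-0.25) + (-2.25)·(-2.25) + (-2.25)·(-2.25)) / 3 = 32.75/3 = 10.9167
  s[X,Y] = ((4.75)·(-1.25) + (-0.25)·(-3.25) + (-2.25)·(2.75) + (-2.25)·(1.75)) / 3 = -15.25/3 = -5.0833
  s[X,Z] = ((4.75)·(-0.75) + (-0.25)·(1.25) + (-2.25)·(-1.75) + (-2.25)·(1.25)) / 3 = -2.75/3 = -0.9167
  s[Y,Y] = ((-1.25)·(-1.25) + (-3.25)·(-3.25) + (2.75)·(2.75) + (1.75)·(1.75)) / 3 = 22.75/3 = 7.5833
  s[Y,Z] = ((-1.25)·(-0.75) + (-3.25)·(1.25) + (2.75)·(-1.75) + (1.75)·(1.25)) / 3 = -5.75/3 = -1.9167
  s[Z,Z] = ((-0.75)·(-0.75) + (1.25)·(1.25) + (-1.75)·(-1.75) + (1.25)·(1.25)) / 3 = 6.75/3 = 2.25
  Sample standard deviations s_i = √(s[i,i]):
  s(X) = √(10.9167) = 3.304
  s(Y) = √(7.5833) = 2.7538
  s(Z) = √(2.25) = 1.5

Step 3 — r_{ij} = s_{ij} / (s_i · s_j):
  r[X,X] = 1 (diagonal).
  r[X,Y] = -5.0833 / (3.304 · 2.7538) = -5.0833 / 9.0986 = -0.5587
  r[X,Z] = -0.9167 / (3.304 · 1.5) = -0.9167 / 4.9561 = -0.185
  r[Y,Y] = 1 (diagonal).
  r[Y,Z] = -1.9167 / (2.7538 · 1.5) = -1.9167 / 4.1307 = -0.464
  r[Z,Z] = 1 (diagonal).

R is symmetric with unit diagonal. Assembling:

R = [[1, -0.5587, -0.185],
 [-0.5587, 1, -0.464],
 [-0.185, -0.464, 1]]


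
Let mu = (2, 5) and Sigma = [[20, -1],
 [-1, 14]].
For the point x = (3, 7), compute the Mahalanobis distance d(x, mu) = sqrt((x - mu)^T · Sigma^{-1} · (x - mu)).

Step 1 — centre the observation: (x - mu) = (1, 2).

Step 2 — invert Sigma. det(Sigma) = 20·14 - (-1)² = 279.
  Sigma^{-1} = (1/det) · [[d, -b], [-b, a]] = [[0.0502, 0.0036],
 [0.0036, 0.0717]].

Step 3 — form the quadratic (x - mu)^T · Sigma^{-1} · (x - mu):
  Sigma^{-1} · (x - mu) = (0.0573, 0.147).
  (x - mu)^T · [Sigma^{-1} · (x - mu)] = (1)·(0.0573) + (2)·(0.147) = 0.3513.

Step 4 — take square root: d = √(0.3513) ≈ 0.5927.

d(x, mu) = √(0.3513) ≈ 0.5927


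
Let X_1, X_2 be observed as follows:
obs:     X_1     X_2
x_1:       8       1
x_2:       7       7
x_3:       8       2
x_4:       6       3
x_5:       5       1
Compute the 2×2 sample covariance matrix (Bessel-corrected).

Step 1 — column means:
  mean(X_1) = (8 + 7 + 8 + 6 + 5) / 5 = 34/5 = 6.8
  mean(X_2) = (1 + 7 + 2 + 3 + 1) / 5 = 14/5 = 2.8

Step 2 — sample covariance S[i,j] = (1/(n-1)) · Σ_k (x_{k,i} - mean_i) · (x_{k,j} - mean_j), with n-1 = 4.
  S[X_1,X_1] = ((1.2)·(1.2) + (0.2)·(0.2) + (1.2)·(1.2) + (-0.8)·(-0.8) + (-1.8)·(-1.8)) / 4 = 6.8/4 = 1.7
  S[X_1,X_2] = ((1.2)·(-1.8) + (0.2)·(4.2) + (1.2)·(-0.8) + (-0.8)·(0.2) + (-1.8)·(-1.8)) / 4 = 0.8/4 = 0.2
  S[X_2,X_2] = ((-1.8)·(-1.8) + (4.2)·(4.2) + (-0.8)·(-0.8) + (0.2)·(0.2) + (-1.8)·(-1.8)) / 4 = 24.8/4 = 6.2

S is symmetric (S[j,i] = S[i,j]). Assembling:

S = [[1.7, 0.2],
 [0.2, 6.2]]


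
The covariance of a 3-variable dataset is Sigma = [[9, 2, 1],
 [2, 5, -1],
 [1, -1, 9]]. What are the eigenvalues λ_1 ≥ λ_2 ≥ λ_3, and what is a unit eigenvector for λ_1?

Step 1 — characteristic polynomial p(λ) = det(λI - Sigma) = λ³ - tr·λ² + c_1·λ - det, where tr = trace, c_1 = sum of the principal 2×2 minors, det = det(Sigma):
  tr = 9 + 5 + 9 = 23,
  c_1 = (9·5 - (2)²) + (9·9 - (1)²) + (5·9 - (-1)²) = 41 + 80 + 44 = 165,
  det = 9·(5·9 - (-1)²) - (2)·((2)·9 - (-1)·(1)) + (1)·((2)·(-1) - 5·(1)) = 9·(44) - (2)·(19) + (1)·(-7) = 351.
  So p(λ) = λ³ - 23λ² + 165λ - 351.
Step 2 — look for an integer root (rational root theorem: any rational root is an integer divisor of 351). Testing λ = 9:
  p(9) = 729 - 1863 + 1485 - 351 = 0  ✓
  Dividing out (λ - 9): p(λ) = (λ - 9)(λ² - 14λ + 39).
Step 3 — remaining eigenvalues from the quadratic λ² - 14λ + 39 = 0:
  Δ = 14² - 4·39 = 196 - 156 = 40,  λ = (14 ± √40)/2 = (14 ± 6.3246)/2 ≈ 10.1623 or 3.8377.
  Sorted: λ_1 = 10.1623,  λ_2 = 9,  λ_3 = 3.8377  (check: sum = 23 = tr ✓).

Step 4 — unit eigenvector for λ_1 ≈ 10.1623: v spans the null space of (Sigma - λ_1 I), whose rows are
  r_1 = (-1.1623, 2, 1),  r_2 = (2, -5.1623, -1),  r_3 = (1, -1, -1.1623).
  v is orthogonal to every row, so take v ∝ r_1 × r_2 = ((2)·(-1) - (1)·(-5.1623), (1)·(2) - (-1.1623)·(-1), (-1.1623)·(-5.1623) - (2)·(2)) ≈ (3.1623, 0.8377, 2).
  Let u = (3.1623, 0.8377, 2).
  ||u|| = √((3.1623)² + (0.8377)² + (2)²) = √(14.7018) ≈ 3.8343,  v_1 = u/||u|| ≈ (0.8247, 0.2185, 0.5216) (||v_1|| = 1).

λ_1 = 10.1623,  λ_2 = 9,  λ_3 = 3.8377;  v_1 ≈ (0.8247, 0.2185, 0.5216)


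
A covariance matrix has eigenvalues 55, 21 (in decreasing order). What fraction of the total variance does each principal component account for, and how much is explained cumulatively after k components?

Step 1 — total variance = trace(Sigma) = Σ λ_i = 55 + 21 = 76.

Step 2 — fraction explained by component i = λ_i / Σ λ:
  PC1: 55/76 = 0.7237
  PC2: 21/76 = 0.2763

Step 3 — cumulative fraction after k components = (λ_1 + ... + λ_k) / Σ λ:
  k = 1: 55/76 = 0.7237
  k = 2: (55 + 21)/76 = 76/76 = 1

Summary (fraction, with percent):

explained: PC1 0.7237 (72.37%), PC2 0.2763 (27.63%);  cumulative: 0.7237, 1


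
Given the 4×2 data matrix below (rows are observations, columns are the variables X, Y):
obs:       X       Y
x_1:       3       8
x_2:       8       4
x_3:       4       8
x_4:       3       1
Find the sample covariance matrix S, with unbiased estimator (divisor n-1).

Step 1 — column means:
  mean(X) = (3 + 8 + 4 + 3) / 4 = 18/4 = 4.5
  mean(Y) = (8 + 4 + 8 + 1) / 4 = 21/4 = 5.25

Step 2 — sample covariance S[i,j] = (1/(n-1)) · Σ_k (x_{k,i} - mean_i) · (x_{k,j} - mean_j), with n-1 = 3.
  S[X,X] = ((-1.5)·(-1.5) + (3.5)·(3.5) + (-0.5)·(-0.5) + (-1.5)·(-1.5)) / 3 = 17/3 = 5.6667
  S[X,Y] = ((-1.5)·(2.75) + (3.5)·(-1.25) + (-0.5)·(2.75) + (-1.5)·(-4.25)) / 3 = -3.5/3 = -1.1667
  S[Y,Y] = ((2.75)·(2.75) + (-1.25)·(-1.25) + (2.75)·(2.75) + (-4.25)·(-4.25)) / 3 = 34.75/3 = 11.5833

S is symmetric (S[j,i] = S[i,j]). Assembling:

S = [[5.6667, -1.1667],
 [-1.1667, 11.5833]]


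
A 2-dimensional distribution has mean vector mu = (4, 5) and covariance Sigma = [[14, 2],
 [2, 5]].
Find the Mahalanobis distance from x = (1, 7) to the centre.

Step 1 — centre the observation: (x - mu) = (-3, 2).

Step 2 — invert Sigma. det(Sigma) = 14·5 - (2)² = 66.
  Sigma^{-1} = (1/det) · [[d, -b], [-b, a]] = [[0.0758, -0.0303],
 [-0.0303, 0.2121]].

Step 3 — form the quadratic (x - mu)^T · Sigma^{-1} · (x - mu):
  Sigma^{-1} · (x - mu) = (-0.2879, 0.5152).
  (x - mu)^T · [Sigma^{-1} · (x - mu)] = (-3)·(-0.2879) + (2)·(0.5152) = 1.8939.

Step 4 — take square root: d = √(1.8939) ≈ 1.3762.

d(x, mu) = √(1.8939) ≈ 1.3762


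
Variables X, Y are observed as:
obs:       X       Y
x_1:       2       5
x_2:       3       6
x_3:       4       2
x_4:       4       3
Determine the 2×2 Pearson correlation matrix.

Step 1 — column means:
  mean(X) = (2 + 3 + 4 + 4) / 4 = 13/4 = 3.25
  mean(Y) = (5 + 6 + 2 + 3) / 4 = 16/4 = 4

Step 2 — sample variances and covariances s[i,j] = (1/(n-1)) · Σ_k (x_{k,i} - mean_i) · (x_{k,j} - mean_j), with n-1 = 3:
  s[X,X] = ((-1.25)·(-1.25) + (-0.25)·(-0.25) + (0.75)·(0.75) + (0.75)·(0.75)) / 3 = 2.75/3 = 0.9167
  s[X,Y] = ((-1.25)·(1) + (-0.25)·(2) + (0.75)·(-2) + (0.75)·(-1)) / 3 = -4/3 = -1.3333
  s[Y,Y] = ((1)·(1) + (2)·(2) + (-2)·(-2) + (-1)·(-1)) / 3 = 10/3 = 3.3333
  Sample standard deviations s_i = √(s[i,i]):
  s(X) = √(0.9167) = 0.9574
  s(Y) = √(3.3333) = 1.8257

Step 3 — r_{ij} = s_{ij} / (s_i · s_j):
  r[X,X] = 1 (diagonal).
  r[X,Y] = -1.3333 / (0.9574 · 1.8257) = -1.3333 / 1.748 = -0.7628
  r[Y,Y] = 1 (diagonal).

R is symmetric with unit diagonal. Assembling:

R = [[1, -0.7628],
 [-0.7628, 1]]


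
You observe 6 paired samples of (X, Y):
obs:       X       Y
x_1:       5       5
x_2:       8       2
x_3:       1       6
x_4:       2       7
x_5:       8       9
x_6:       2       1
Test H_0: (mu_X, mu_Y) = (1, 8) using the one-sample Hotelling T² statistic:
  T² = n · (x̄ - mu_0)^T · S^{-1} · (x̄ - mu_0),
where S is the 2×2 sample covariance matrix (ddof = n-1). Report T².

Step 1 — sample mean vector:
  mean(X) = (5 + 8 + 1 + 2 + 8 + 2) / 6 = 26/6 = 4.3333
  mean(Y) = (5 + 2 + 6 + 7 + 9 + 1) / 6 = 30/6 = 5
  x̄ = (4.3333, 5),  deviation x̄ - mu_0 = (4.3333, 5) - (1, 8) = (3.3333, -3).

Step 2 — sample covariance matrix, S[i,j] = (1/(n-1)) · Σ_k (x_{k,i} - mean_i) · (x_{k,j} - mean_j), divisor n-1 = 5:
  S[X,X] = ((0.6667)·(0.6667) + (3.6667)·(3.6667) + (-3.3333)·(-3.3333) + (-2.3333)·(-2.3333) + (3.6667)·(3.6667) + (-2.3333)·(-2.3333)) / 5 = 49.3333/5 = 9.8667
  S[X,Y] = ((0.6667)·(0) + (3.6667)·(-3) + (-3.3333)·(1) + (-2.3333)·(2) + (3.6667)·(4) + (-2.3333)·(-4)) / 5 = 5/5 = 1
  S[Y,Y] = ((0)·(0) + (-3)·(-3) + (1)·(1) + (2)·(2) + (4)·(4) + (-4)·(-4)) / 5 = 46/5 = 9.2
  S = [[9.8667, 1],
 [1, 9.2]].

Step 3 — invert S. det(S) = 9.8667·9.2 - (1)² = 89.7733.
  S^{-1} = (1/det) · [[d, -b], [-b, a]] = [[0.1025, -0.0111],
 [-0.0111, 0.1099]].

Step 4 — quadratic form (x̄ - mu_0)^T · S^{-1} · (x̄ - mu_0):
  S^{-1} · (x̄ - mu_0) = (0.375, -0.3668),
  (x̄ - mu_0)^T · [...] = (3.3333)·(0.375) + (-3)·(-0.3668) = 2.3506.

Step 5 — scale by n: T² = 6 · 2.3506 = 14.1037.

T² ≈ 14.1037


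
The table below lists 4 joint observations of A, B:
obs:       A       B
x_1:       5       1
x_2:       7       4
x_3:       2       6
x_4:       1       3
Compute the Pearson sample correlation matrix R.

Step 1 — column means:
  mean(A) = (5 + 7 + 2 + 1) / 4 = 15/4 = 3.75
  mean(B) = (1 + 4 + 6 + 3) / 4 = 14/4 = 3.5

Step 2 — sample variances and covariances s[i,j] = (1/(n-1)) · Σ_k (x_{k,i} - mean_i) · (x_{k,j} - mean_j), with n-1 = 3:
  s[A,A] = ((1.25)·(1.25) + (3.25)·(3.25) + (-1.75)·(-1.75) + (-2.75)·(-2.75)) / 3 = 22.75/3 = 7.5833
  s[A,B] = ((1.25)·(-2.5) + (3.25)·(0.5) + (-1.75)·(2.5) + (-2.75)·(-0.5)) / 3 = -4.5/3 = -1.5
  s[B,B] = ((-2.5)·(-2.5) + (0.5)·(0.5) + (2.5)·(2.5) + (-0.5)·(-0.5)) / 3 = 13/3 = 4.3333
  Sample standard deviations s_i = √(s[i,i]):
  s(A) = √(7.5833) = 2.7538
  s(B) = √(4.3333) = 2.0817

Step 3 — r_{ij} = s_{ij} / (s_i · s_j):
  r[A,A] = 1 (diagonal).
  r[A,B] = -1.5 / (2.7538 · 2.0817) = -1.5 / 5.7325 = -0.2617
  r[B,B] = 1 (diagonal).

R is symmetric with unit diagonal. Assembling:

R = [[1, -0.2617],
 [-0.2617, 1]]


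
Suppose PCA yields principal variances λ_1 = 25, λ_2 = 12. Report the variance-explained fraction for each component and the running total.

Step 1 — total variance = trace(Sigma) = Σ λ_i = 25 + 12 = 37.

Step 2 — fraction explained by component i = λ_i / Σ λ:
  PC1: 25/37 = 0.6757
  PC2: 12/37 = 0.3243

Step 3 — cumulative fraction after k components = (λ_1 + ... + λ_k) / Σ λ:
  k = 1: 25/37 = 0.6757
  k = 2: (25 + 12)/37 = 37/37 = 1

Summary (fraction, with percent):

explained: PC1 0.6757 (67.57%), PC2 0.3243 (32.43%);  cumulative: 0.6757, 1


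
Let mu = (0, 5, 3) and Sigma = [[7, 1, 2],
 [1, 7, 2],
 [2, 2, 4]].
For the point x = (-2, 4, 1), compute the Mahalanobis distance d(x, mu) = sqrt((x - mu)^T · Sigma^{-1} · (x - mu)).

Step 1 — centre the observation: (x - mu) = (-2, -1, -2).

Step 2 — invert Sigma (cofactor / det for 3×3, or solve directly):
  Sigma^{-1} = [[0.1667, 0, -0.0833],
 [0, 0.1667, -0.0833],
 [-0.0833, -0.0833, 0.3333]].

Step 3 — form the quadratic (x - mu)^T · Sigma^{-1} · (x - mu):
  Sigma^{-1} · (x - mu) = (-0.1667, 0, -0.4167).
  (x - mu)^T · [Sigma^{-1} · (x - mu)] = (-2)·(-0.1667) + (-1)·(0) + (-2)·(-0.4167) = 1.1667.

Step 4 — take square root: d = √(1.1667) ≈ 1.0801.

d(x, mu) = √(1.1667) ≈ 1.0801


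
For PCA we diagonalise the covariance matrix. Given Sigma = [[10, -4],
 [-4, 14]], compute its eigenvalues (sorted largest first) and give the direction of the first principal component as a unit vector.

Step 1 — characteristic polynomial of 2×2 Sigma:
  det(Sigma - λI) = λ² - trace · λ + det = 0.
  trace = 10 + 14 = 24, det = 10·14 - (-4)² = 124.
Step 2 — discriminant:
  Δ = trace² - 4·det = 576 - 496 = 80.
Step 3 — eigenvalues:
  λ = (trace ± √Δ)/2 = (24 ± 8.9443)/2,
  λ_1 = 16.4721,  λ_2 = 7.5279.

Step 4 — unit eigenvector for λ_1: solve (Sigma - λ_1 I)v = 0. First row:
  (10 - 16.4721)·v_x + (-4)·v_y = 0, i.e. (-6.4721)·v_x + (-4)·v_y = 0,
  so v ∝ (b, λ_1 - a) = (-4, 6.4721); multiply by -1 so the first entry is positive: u = (4, -6.4721).
  ||u|| = √((4)² + (-6.4721)²) = √(57.8885) ≈ 7.6085,
  v_1 = u/||u|| ≈ (0.5257, -0.8507) (||v_1|| = 1).

λ_1 = 16.4721,  λ_2 = 7.5279;  v_1 ≈ (0.5257, -0.8507)


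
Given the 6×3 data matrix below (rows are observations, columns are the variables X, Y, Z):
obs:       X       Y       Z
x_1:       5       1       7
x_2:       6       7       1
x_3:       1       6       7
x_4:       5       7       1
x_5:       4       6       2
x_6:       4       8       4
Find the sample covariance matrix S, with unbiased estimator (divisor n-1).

Step 1 — column means:
  mean(X) = (5 + 6 + 1 + 5 + 4 + 4) / 6 = 25/6 = 4.1667
  mean(Y) = (1 + 7 + 6 + 7 + 6 + 8) / 6 = 35/6 = 5.8333
  mean(Z) = (7 + 1 + 7 + 1 + 2 + 4) / 6 = 22/6 = 3.6667

Step 2 — sample covariance S[i,j] = (1/(n-1)) · Σ_k (x_{k,i} - mean_i) · (x_{k,j} - mean_j), with n-1 = 5.
  S[X,X] = ((0.8333)·(0.8333) + (1.8333)·(1.8333) + (-3.1667)·(-3.1667) + (0.8333)·(0.8333) + (-0.1667)·(-0.1667) + (-0.1667)·(-0.1667)) / 5 = 14.8333/5 = 2.9667
  S[X,Y] = ((0.8333)·(-4.8333) + (1.8333)·(1.1667) + (-3.1667)·(0.1667) + (0.8333)·(1.1667) + (-0.1667)·(0.1667) + (-0.1667)·(2.1667)) / 5 = -1.8333/5 = -0.3667
  S[X,Z] = ((0.8333)·(3.3333) + (1.8333)·(-2.6667) + (-3.1667)·(3.3333) + (0.8333)·(-2.6667) + (-0.1667)·(-1.6667) + (-0.1667)·(0.3333)) / 5 = -14.6667/5 = -2.9333
  S[Y,Y] = ((-4.8333)·(-4.8333) + (1.1667)·(1.1667) + (0.1667)·(0.1667) + (1.1667)·(1.1667) + (0.1667)·(0.1667) + (2.1667)·(2.1667)) / 5 = 30.8333/5 = 6.1667
  S[Y,Z] = ((-4.8333)·(3.3333) + (1.1667)·(-2.6667) + (0.1667)·(3.3333) + (1.1667)·(-2.6667) + (0.1667)·(-1.6667) + (2.1667)·(0.3333)) / 5 = -21.3333/5 = -4.2667
  S[Z,Z] = ((3.3333)·(3.3333) + (-2.6667)·(-2.6667) + (3.3333)·(3.3333) + (-2.6667)·(-2.6667) + (-1.6667)·(-1.6667) + (0.3333)·(0.3333)) / 5 = 39.3333/5 = 7.8667

S is symmetric (S[j,i] = S[i,j]). Assembling:

S = [[2.9667, -0.3667, -2.9333],
 [-0.3667, 6.1667, -4.2667],
 [-2.9333, -4.2667, 7.8667]]


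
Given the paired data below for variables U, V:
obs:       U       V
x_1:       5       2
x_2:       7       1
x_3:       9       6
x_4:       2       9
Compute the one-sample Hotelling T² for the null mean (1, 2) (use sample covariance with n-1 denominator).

Step 1 — sample mean vector:
  mean(U) = (5 + 7 + 9 + 2) / 4 = 23/4 = 5.75
  mean(V) = (2 + 1 + 6 + 9) / 4 = 18/4 = 4.5
  x̄ = (5.75, 4.5),  deviation x̄ - mu_0 = (5.75, 4.5) - (1, 2) = (4.75, 2.5).

Step 2 — sample covariance matrix, S[i,j] = (1/(n-1)) · Σ_k (x_{k,i} - mean_i) · (x_{k,j} - mean_j), divisor n-1 = 3:
  S[U,U] = ((-0.75)·(-0.75) + (1.25)·(1.25) + (3.25)·(3.25) + (-3.75)·(-3.75)) / 3 = 26.75/3 = 8.9167
  S[U,V] = ((-0.75)·(-2.5) + (1.25)·(-3.5) + (3.25)·(1.5) + (-3.75)·(4.5)) / 3 = -14.5/3 = -4.8333
  S[V,V] = ((-2.5)·(-2.5) + (-3.5)·(-3.5) + (1.5)·(1.5) + (4.5)·(4.5)) / 3 = 41/3 = 13.6667
  S = [[8.9167, -4.8333],
 [-4.8333, 13.6667]].

Step 3 — invert S. det(S) = 8.9167·13.6667 - (-4.8333)² = 98.5.
  S^{-1} = (1/det) · [[d, -b], [-b, a]] = [[0.1387, 0.0491],
 [0.0491, 0.0905]].

Step 4 — quadratic form (x̄ - mu_0)^T · S^{-1} · (x̄ - mu_0):
  S^{-1} · (x̄ - mu_0) = (0.7817, 0.4594),
  (x̄ - mu_0)^T · [...] = (4.75)·(0.7817) + (2.5)·(0.4594) = 4.8617.

Step 5 — scale by n: T² = 4 · 4.8617 = 19.4467.

T² ≈ 19.4467


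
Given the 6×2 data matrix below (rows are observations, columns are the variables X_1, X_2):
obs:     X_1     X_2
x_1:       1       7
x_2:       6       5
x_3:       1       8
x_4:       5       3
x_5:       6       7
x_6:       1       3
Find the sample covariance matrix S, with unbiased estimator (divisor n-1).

Step 1 — column means:
  mean(X_1) = (1 + 6 + 1 + 5 + 6 + 1) / 6 = 20/6 = 3.3333
  mean(X_2) = (7 + 5 + 8 + 3 + 7 + 3) / 6 = 33/6 = 5.5

Step 2 — sample covariance S[i,j] = (1/(n-1)) · Σ_k (x_{k,i} - mean_i) · (x_{k,j} - mean_j), with n-1 = 5.
  S[X_1,X_1] = ((-2.3333)·(-2.3333) + (2.6667)·(2.6667) + (-2.3333)·(-2.3333) + (1.6667)·(1.6667) + (2.6667)·(2.6667) + (-2.3333)·(-2.3333)) / 5 = 33.3333/5 = 6.6667
  S[X_1,X_2] = ((-2.3333)·(1.5) + (2.6667)·(-0.5) + (-2.3333)·(2.5) + (1.6667)·(-2.5) + (2.6667)·(1.5) + (-2.3333)·(-2.5)) / 5 = -5/5 = -1
  S[X_2,X_2] = ((1.5)·(1.5) + (-0.5)·(-0.5) + (2.5)·(2.5) + (-2.5)·(-2.5) + (1.5)·(1.5) + (-2.5)·(-2.5)) / 5 = 23.5/5 = 4.7

S is symmetric (S[j,i] = S[i,j]). Assembling:

S = [[6.6667, -1],
 [-1, 4.7]]


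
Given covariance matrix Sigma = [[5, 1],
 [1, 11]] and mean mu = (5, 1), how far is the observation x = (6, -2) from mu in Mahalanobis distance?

Step 1 — centre the observation: (x - mu) = (1, -3).

Step 2 — invert Sigma. det(Sigma) = 5·11 - (1)² = 54.
  Sigma^{-1} = (1/det) · [[d, -b], [-b, a]] = [[0.2037, -0.0185],
 [-0.0185, 0.0926]].

Step 3 — form the quadratic (x - mu)^T · Sigma^{-1} · (x - mu):
  Sigma^{-1} · (x - mu) = (0.2593, -0.2963).
  (x - mu)^T · [Sigma^{-1} · (x - mu)] = (1)·(0.2593) + (-3)·(-0.2963) = 1.1481.

Step 4 — take square root: d = √(1.1481) ≈ 1.0715.

d(x, mu) = √(1.1481) ≈ 1.0715


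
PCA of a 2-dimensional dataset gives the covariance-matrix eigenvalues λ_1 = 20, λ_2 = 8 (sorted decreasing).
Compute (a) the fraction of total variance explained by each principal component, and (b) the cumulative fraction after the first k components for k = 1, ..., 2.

Step 1 — total variance = trace(Sigma) = Σ λ_i = 20 + 8 = 28.

Step 2 — fraction explained by component i = λ_i / Σ λ:
  PC1: 20/28 = 0.7143
  PC2: 8/28 = 0.2857

Step 3 — cumulative fraction after k components = (λ_1 + ... + λ_k) / Σ λ:
  k = 1: 20/28 = 0.7143
  k = 2: (20 + 8)/28 = 28/28 = 1

Summary (fraction, with percent):

explained: PC1 0.7143 (71.43%), PC2 0.2857 (28.57%);  cumulative: 0.7143, 1


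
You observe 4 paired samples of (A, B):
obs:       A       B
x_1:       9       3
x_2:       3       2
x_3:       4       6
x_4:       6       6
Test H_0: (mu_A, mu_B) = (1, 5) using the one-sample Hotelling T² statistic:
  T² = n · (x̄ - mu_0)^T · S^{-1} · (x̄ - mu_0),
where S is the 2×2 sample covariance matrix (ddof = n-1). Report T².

Step 1 — sample mean vector:
  mean(A) = (9 + 3 + 4 + 6) / 4 = 22/4 = 5.5
  mean(B) = (3 + 2 + 6 + 6) / 4 = 17/4 = 4.25
  x̄ = (5.5, 4.25),  deviation x̄ - mu_0 = (5.5, 4.25) - (1, 5) = (4.5, -0.75).

Step 2 — sample covariance matrix, S[i,j] = (1/(n-1)) · Σ_k (x_{k,i} - mean_i) · (x_{k,j} - mean_j), divisor n-1 = 3:
  S[A,A] = ((3.5)·(3.5) + (-2.5)·(-2.5) + (-1.5)·(-1.5) + (0.5)·(0.5)) / 3 = 21/3 = 7
  S[A,B] = ((3.5)·(-1.25) + (-2.5)·(-2.25) + (-1.5)·(1.75) + (0.5)·(1.75)) / 3 = -0.5/3 = -0.1667
  S[B,B] = ((-1.25)·(-1.25) + (-2.25)·(-2.25) + (1.75)·(1.75) + (1.75)·(1.75)) / 3 = 12.75/3 = 4.25
  S = [[7, -0.1667],
 [-0.1667, 4.25]].

Step 3 — invert S. det(S) = 7·4.25 - (-0.1667)² = 29.7222.
  S^{-1} = (1/det) · [[d, -b], [-b, a]] = [[0.143, 0.0056],
 [0.0056, 0.2355]].

Step 4 — quadratic form (x̄ - mu_0)^T · S^{-1} · (x̄ - mu_0):
  S^{-1} · (x̄ - mu_0) = (0.6393, -0.1514),
  (x̄ - mu_0)^T · [...] = (4.5)·(0.6393) + (-0.75)·(-0.1514) = 2.9902.

Step 5 — scale by n: T² = 4 · 2.9902 = 11.9607.

T² ≈ 11.9607


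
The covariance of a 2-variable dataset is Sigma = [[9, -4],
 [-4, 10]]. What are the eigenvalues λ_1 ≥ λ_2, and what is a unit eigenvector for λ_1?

Step 1 — characteristic polynomial of 2×2 Sigma:
  det(Sigma - λI) = λ² - trace · λ + det = 0.
  trace = 9 + 10 = 19, det = 9·10 - (-4)² = 74.
Step 2 — discriminant:
  Δ = trace² - 4·det = 361 - 296 = 65.
Step 3 — eigenvalues:
  λ = (trace ± √Δ)/2 = (19 ± 8.0623)/2,
  λ_1 = 13.5311,  λ_2 = 5.4689.

Step 4 — unit eigenvector for λ_1: solve (Sigma - λ_1 I)v = 0. First row:
  (9 - 13.5311)·v_x + (-4)·v_y = 0, i.e. (-4.5311)·v_x + (-4)·v_y = 0,
  so v ∝ (b, λ_1 - a) = (-4, 4.5311); multiply by -1 so the first entry is positive: u = (4, -4.5311).
  ||u|| = √((4)² + (-4.5311)²) = √(36.5311) ≈ 6.0441,
  v_1 = u/||u|| ≈ (0.6618, -0.7497) (||v_1|| = 1).

λ_1 = 13.5311,  λ_2 = 5.4689;  v_1 ≈ (0.6618, -0.7497)


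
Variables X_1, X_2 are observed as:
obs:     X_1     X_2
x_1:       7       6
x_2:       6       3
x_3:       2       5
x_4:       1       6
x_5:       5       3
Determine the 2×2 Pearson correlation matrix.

Step 1 — column means:
  mean(X_1) = (7 + 6 + 2 + 1 + 5) / 5 = 21/5 = 4.2
  mean(X_2) = (6 + 3 + 5 + 6 + 3) / 5 = 23/5 = 4.6

Step 2 — sample variances and covariances s[i,j] = (1/(n-1)) · Σ_k (x_{k,i} - mean_i) · (x_{k,j} - mean_j), with n-1 = 4:
  s[X_1,X_1] = ((2.8)·(2.8) + (1.8)·(1.8) + (-2.2)·(-2.2) + (-3.2)·(-3.2) + (0.8)·(0.8)) / 4 = 26.8/4 = 6.7
  s[X_1,X_2] = ((2.8)·(1.4) + (1.8)·(-1.6) + (-2.2)·(0.4) + (-3.2)·(1.4) + (0.8)·(-1.6)) / 4 = -5.6/4 = -1.4
  s[X_2,X_2] = ((1.4)·(1.4) + (-1.6)·(-1.6) + (0.4)·(0.4) + (1.4)·(1.4) + (-1.6)·(-1.6)) / 4 = 9.2/4 = 2.3
  Sample standard deviations s_i = √(s[i,i]):
  s(X_1) = √(6.7) = 2.5884
  s(X_2) = √(2.3) = 1.5166

Step 3 — r_{ij} = s_{ij} / (s_i · s_j):
  r[X_1,X_1] = 1 (diagonal).
  r[X_1,X_2] = -1.4 / (2.5884 · 1.5166) = -1.4 / 3.9256 = -0.3566
  r[X_2,X_2] = 1 (diagonal).

R is symmetric with unit diagonal. Assembling:

R = [[1, -0.3566],
 [-0.3566, 1]]


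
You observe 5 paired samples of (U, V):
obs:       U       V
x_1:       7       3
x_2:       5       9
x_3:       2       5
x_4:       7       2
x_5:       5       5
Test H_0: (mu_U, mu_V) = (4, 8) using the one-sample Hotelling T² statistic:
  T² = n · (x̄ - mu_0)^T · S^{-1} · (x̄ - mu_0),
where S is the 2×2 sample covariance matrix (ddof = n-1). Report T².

Step 1 — sample mean vector:
  mean(U) = (7 + 5 + 2 + 7 + 5) / 5 = 26/5 = 5.2
  mean(V) = (3 + 9 + 5 + 2 + 5) / 5 = 24/5 = 4.8
  x̄ = (5.2, 4.8),  deviation x̄ - mu_0 = (5.2, 4.8) - (4, 8) = (1.2, -3.2).

Step 2 — sample covariance matrix, S[i,j] = (1/(n-1)) · Σ_k (x_{k,i} - mean_i) · (x_{k,j} - mean_j), divisor n-1 = 4:
  S[U,U] = ((1.8)·(1.8) + (-0.2)·(-0.2) + (-3.2)·(-3.2) + (1.8)·(1.8) + (-0.2)·(-0.2)) / 4 = 16.8/4 = 4.2
  S[U,V] = ((1.8)·(-1.8) + (-0.2)·(4.2) + (-3.2)·(0.2) + (1.8)·(-2.8) + (-0.2)·(0.2)) / 4 = -9.8/4 = -2.45
  S[V,V] = ((-1.8)·(-1.8) + (4.2)·(4.2) + (0.2)·(0.2) + (-2.8)·(-2.8) + (0.2)·(0.2)) / 4 = 28.8/4 = 7.2
  S = [[4.2, -2.45],
 [-2.45, 7.2]].

Step 3 — invert S. det(S) = 4.2·7.2 - (-2.45)² = 24.2375.
  S^{-1} = (1/det) · [[d, -b], [-b, a]] = [[0.2971, 0.1011],
 [0.1011, 0.1733]].

Step 4 — quadratic form (x̄ - mu_0)^T · S^{-1} · (x̄ - mu_0):
  S^{-1} · (x̄ - mu_0) = (0.033, -0.4332),
  (x̄ - mu_0)^T · [...] = (1.2)·(0.033) + (-3.2)·(-0.4332) = 1.4259.

Step 5 — scale by n: T² = 5 · 1.4259 = 7.1294.

T² ≈ 7.1294


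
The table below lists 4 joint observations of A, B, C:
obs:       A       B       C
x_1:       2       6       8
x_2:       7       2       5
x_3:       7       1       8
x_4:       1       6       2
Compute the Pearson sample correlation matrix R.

Step 1 — column means:
  mean(A) = (2 + 7 + 7 + 1) / 4 = 17/4 = 4.25
  mean(B) = (6 + 2 + 1 + 6) / 4 = 15/4 = 3.75
  mean(C) = (8 + 5 + 8 + 2) / 4 = 23/4 = 5.75

Step 2 — sample variances and covariances s[i,j] = (1/(n-1)) · Σ_k (x_{k,i} - mean_i) · (x_{k,j} - mean_j), with n-1 = 3:
  s[A,A] = ((-2.25)·(-2.25) + (2.75)·(2.75) + (2.75)·(2.75) + (-3.25)·(-3.25)) / 3 = 30.75/3 = 10.25
  s[A,B] = ((-2.25)·(2.25) + (2.75)·(-1.75) + (2.75)·(-2.75) + (-3.25)·(2.25)) / 3 = -24.75/3 = -8.25
  s[A,C] = ((-2.25)·(2.25) + (2.75)·(-0.75) + (2.75)·(2.25) + (-3.25)·(-3.75)) / 3 = 11.25/3 = 3.75
  s[B,B] = ((2.25)·(2.25) + (-1.75)·(-1.75) + (-2.75)·(-2.75) + (2.25)·(2.25)) / 3 = 20.75/3 = 6.9167
  s[B,C] = ((2.25)·(2.25) + (-1.75)·(-0.75) + (-2.75)·(2.25) + (2.25)·(-3.75)) / 3 = -8.25/3 = -2.75
  s[C,C] = ((2.25)·(2.25) + (-0.75)·(-0.75) + (2.25)·(2.25) + (-3.75)·(-3.75)) / 3 = 24.75/3 = 8.25
  Sample standard deviations s_i = √(s[i,i]):
  s(A) = √(10.25) = 3.2016
  s(B) = √(6.9167) = 2.63
  s(C) = √(8.25) = 2.8723

Step 3 — r_{ij} = s_{ij} / (s_i · s_j):
  r[A,A] = 1 (diagonal).
  r[A,B] = -8.25 / (3.2016 · 2.63) = -8.25 / 8.42 = -0.9798
  r[A,C] = 3.75 / (3.2016 · 2.8723) = 3.75 / 9.1958 = 0.4078
  r[B,B] = 1 (diagonal).
  r[B,C] = -2.75 / (2.63 · 2.8723) = -2.75 / 7.554 = -0.364
  r[C,C] = 1 (diagonal).

R is symmetric with unit diagonal. Assembling:

R = [[1, -0.9798, 0.4078],
 [-0.9798, 1, -0.364],
 [0.4078, -0.364, 1]]


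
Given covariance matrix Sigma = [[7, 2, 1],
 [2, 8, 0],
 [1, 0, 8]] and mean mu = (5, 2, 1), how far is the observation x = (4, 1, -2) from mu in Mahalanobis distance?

Step 1 — centre the observation: (x - mu) = (-1, -1, -3).

Step 2 — invert Sigma (cofactor / det for 3×3, or solve directly):
  Sigma^{-1} = [[0.1569, -0.0392, -0.0196],
 [-0.0392, 0.1348, 0.0049],
 [-0.0196, 0.0049, 0.1275]].

Step 3 — form the quadratic (x - mu)^T · Sigma^{-1} · (x - mu):
  Sigma^{-1} · (x - mu) = (-0.0588, -0.1103, -0.3676).
  (x - mu)^T · [Sigma^{-1} · (x - mu)] = (-1)·(-0.0588) + (-1)·(-0.1103) + (-3)·(-0.3676) = 1.2721.

Step 4 — take square root: d = √(1.2721) ≈ 1.1279.

d(x, mu) = √(1.2721) ≈ 1.1279


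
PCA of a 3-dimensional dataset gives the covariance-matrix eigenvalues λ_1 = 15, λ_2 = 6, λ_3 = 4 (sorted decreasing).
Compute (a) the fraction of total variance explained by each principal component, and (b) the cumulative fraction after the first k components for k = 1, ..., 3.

Step 1 — total variance = trace(Sigma) = Σ λ_i = 15 + 6 + 4 = 25.

Step 2 — fraction explained by component i = λ_i / Σ λ:
  PC1: 15/25 = 0.6
  PC2: 6/25 = 0.24
  PC3: 4/25 = 0.16

Step 3 — cumulative fraction after k components = (λ_1 + ... + λ_k) / Σ λ:
  k = 1: 15/25 = 0.6
  k = 2: (15 + 6)/25 = 21/25 = 0.84
  k = 3: (15 + 6 + 4)/25 = 25/25 = 1

Summary (fraction, with percent):

explained: PC1 0.6 (60%), PC2 0.24 (24%), PC3 0.16 (16%);  cumulative: 0.6, 0.84, 1


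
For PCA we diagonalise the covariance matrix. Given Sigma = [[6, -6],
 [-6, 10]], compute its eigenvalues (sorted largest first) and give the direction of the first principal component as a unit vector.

Step 1 — characteristic polynomial of 2×2 Sigma:
  det(Sigma - λI) = λ² - trace · λ + det = 0.
  trace = 6 + 10 = 16, det = 6·10 - (-6)² = 24.
Step 2 — discriminant:
  Δ = trace² - 4·det = 256 - 96 = 160.
Step 3 — eigenvalues:
  λ = (trace ± √Δ)/2 = (16 ± 12.6491)/2,
  λ_1 = 14.3246,  λ_2 = 1.6754.

Step 4 — unit eigenvector for λ_1: solve (Sigma - λ_1 I)v = 0. First row:
  (6 - 14.3246)·v_x + (-6)·v_y = 0, i.e. (-8.3246)·v_x + (-6)·v_y = 0,
  so v ∝ (b, λ_1 - a) = (-6, 8.3246); multiply by -1 so the first entry is positive: u = (6, -8.3246).
  ||u|| = √((6)² + (-8.3246)²) = √(105.2982) ≈ 10.2615,
  v_1 = u/||u|| ≈ (0.5847, -0.8112) (||v_1|| = 1).

λ_1 = 14.3246,  λ_2 = 1.6754;  v_1 ≈ (0.5847, -0.8112)


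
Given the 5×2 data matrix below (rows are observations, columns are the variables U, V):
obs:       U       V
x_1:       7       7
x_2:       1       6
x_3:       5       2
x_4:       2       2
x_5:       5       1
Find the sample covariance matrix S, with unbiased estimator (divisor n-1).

Step 1 — column means:
  mean(U) = (7 + 1 + 5 + 2 + 5) / 5 = 20/5 = 4
  mean(V) = (7 + 6 + 2 + 2 + 1) / 5 = 18/5 = 3.6

Step 2 — sample covariance S[i,j] = (1/(n-1)) · Σ_k (x_{k,i} - mean_i) · (x_{k,j} - mean_j), with n-1 = 4.
  S[U,U] = ((3)·(3) + (-3)·(-3) + (1)·(1) + (-2)·(-2) + (1)·(1)) / 4 = 24/4 = 6
  S[U,V] = ((3)·(3.4) + (-3)·(2.4) + (1)·(-1.6) + (-2)·(-1.6) + (1)·(-2.6)) / 4 = 2/4 = 0.5
  S[V,V] = ((3.4)·(3.4) + (2.4)·(2.4) + (-1.6)·(-1.6) + (-1.6)·(-1.6) + (-2.6)·(-2.6)) / 4 = 29.2/4 = 7.3

S is symmetric (S[j,i] = S[i,j]). Assembling:

S = [[6, 0.5],
 [0.5, 7.3]]


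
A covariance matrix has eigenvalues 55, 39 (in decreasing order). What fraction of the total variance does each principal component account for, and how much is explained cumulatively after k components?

Step 1 — total variance = trace(Sigma) = Σ λ_i = 55 + 39 = 94.

Step 2 — fraction explained by component i = λ_i / Σ λ:
  PC1: 55/94 = 0.5851
  PC2: 39/94 = 0.4149

Step 3 — cumulative fraction after k components = (λ_1 + ... + λ_k) / Σ λ:
  k = 1: 55/94 = 0.5851
  k = 2: (55 + 39)/94 = 94/94 = 1

Summary (fraction, with percent):

explained: PC1 0.5851 (58.51%), PC2 0.4149 (41.49%);  cumulative: 0.5851, 1


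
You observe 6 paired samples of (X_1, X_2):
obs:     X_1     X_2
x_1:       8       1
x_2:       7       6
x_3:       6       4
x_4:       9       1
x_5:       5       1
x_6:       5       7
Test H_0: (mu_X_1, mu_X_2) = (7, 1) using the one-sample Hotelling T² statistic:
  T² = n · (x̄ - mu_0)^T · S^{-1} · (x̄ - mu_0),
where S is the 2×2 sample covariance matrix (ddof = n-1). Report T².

Step 1 — sample mean vector:
  mean(X_1) = (8 + 7 + 6 + 9 + 5 + 5) / 6 = 40/6 = 6.6667
  mean(X_2) = (1 + 6 + 4 + 1 + 1 + 7) / 6 = 20/6 = 3.3333
  x̄ = (6.6667, 3.3333),  deviation x̄ - mu_0 = (6.6667, 3.3333) - (7, 1) = (-0.3333, 2.3333).

Step 2 — sample covariance matrix, S[i,j] = (1/(n-1)) · Σ_k (x_{k,i} - mean_i) · (x_{k,j} - mean_j), divisor n-1 = 5:
  S[X_1,X_1] = ((1.3333)·(1.3333) + (0.3333)·(0.3333) + (-0.6667)·(-0.6667) + (2.3333)·(2.3333) + (-1.6667)·(-1.6667) + (-1.6667)·(-1.6667)) / 5 = 13.3333/5 = 2.6667
  S[X_1,X_2] = ((1.3333)·(-2.3333) + (0.3333)·(2.6667) + (-0.6667)·(0.6667) + (2.3333)·(-2.3333) + (-1.6667)·(-2.3333) + (-1.6667)·(3.6667)) / 5 = -10.3333/5 = -2.0667
  S[X_2,X_2] = ((-2.3333)·(-2.3333) + (2.6667)·(2.6667) + (0.6667)·(0.6667) + (-2.3333)·(-2.3333) + (-2.3333)·(-2.3333) + (3.6667)·(3.6667)) / 5 = 37.3333/5 = 7.4667
  S = [[2.6667, -2.0667],
 [-2.0667, 7.4667]].

Step 3 — invert S. det(S) = 2.6667·7.4667 - (-2.0667)² = 15.64.
  S^{-1} = (1/det) · [[d, -b], [-b, a]] = [[0.4774, 0.1321],
 [0.1321, 0.1705]].

Step 4 — quadratic form (x̄ - mu_0)^T · S^{-1} · (x̄ - mu_0):
  S^{-1} · (x̄ - mu_0) = (0.1492, 0.3538),
  (x̄ - mu_0)^T · [...] = (-0.3333)·(0.1492) + (2.3333)·(0.3538) = 0.7758.

Step 5 — scale by n: T² = 6 · 0.7758 = 4.6547.

T² ≈ 4.6547


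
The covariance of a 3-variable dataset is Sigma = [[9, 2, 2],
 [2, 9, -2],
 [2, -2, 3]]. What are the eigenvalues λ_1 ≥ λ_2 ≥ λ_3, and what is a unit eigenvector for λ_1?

Step 1 — characteristic polynomial p(λ) = det(λI - Sigma) = λ³ - tr·λ² + c_1·λ - det, where tr = trace, c_1 = sum of the principal 2×2 minors, det = det(Sigma):
  tr = 9 + 9 + 3 = 21,
  c_1 = (9·9 - (2)²) + (9·3 - (2)²) + (9·3 - (-2)²) = 77 + 23 + 23 = 123,
  det = 9·(9·3 - (-2)²) - (2)·((2)·3 - (-2)·(2)) + (2)·((2)·(-2) - 9·(2)) = 9·(23) - (2)·(10) + (2)·(-22) = 143.
  So p(λ) = λ³ - 21λ² + 123λ - 143.
Step 2 — look for an integer root (rational root theorem: any rational root is an integer divisor of 143). Testing λ = 11:
  p(11) = 1331 - 2541 + 1353 - 143 = 0  ✓
  Dividing out (λ - 11): p(λ) = (λ - 11)(λ² - 10λ + 13).
Step 3 — remaining eigenvalues from the quadratic λ² - 10λ + 13 = 0:
  Δ = 10² - 4·13 = 100 - 52 = 48,  λ = (10 ± √48)/2 = (10 ± 6.9282)/2 ≈ 8.4641 or 1.5359.
  Sorted: λ_1 = 11,  λ_2 = 8.4641,  λ_3 = 1.5359  (check: sum = 21 = tr ✓).

Step 4 — unit eigenvector for λ_1 = 11: v spans the null space of (Sigma - λ_1 I), whose rows are
  r_1 = (-2, 2, 2),  r_2 = (2, -2, -2),  r_3 = (2, -2, -8).
  v is orthogonal to every row, so take v ∝ r_1 × r_3 = ((2)·(-8) - (2)·(-2), (2)·(2) - (-2)·(-8), (-2)·(-2) - (2)·(2)) = (-12, -12, 0).
  Rescale (divide by 12; multiply by -1 so the first nonzero entry is positive): u = (1, 1, 0).
  ||u|| = √((1)² + (1)² + (0)²) = √(2) ≈ 1.4142,  v_1 = u/||u|| ≈ (0.7071, 0.7071, 0) (||v_1|| = 1).

λ_1 = 11,  λ_2 = 8.4641,  λ_3 = 1.5359;  v_1 ≈ (0.7071, 0.7071, 0)


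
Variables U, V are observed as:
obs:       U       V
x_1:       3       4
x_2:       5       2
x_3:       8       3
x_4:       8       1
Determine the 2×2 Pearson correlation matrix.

Step 1 — column means:
  mean(U) = (3 + 5 + 8 + 8) / 4 = 24/4 = 6
  mean(V) = (4 + 2 + 3 + 1) / 4 = 10/4 = 2.5

Step 2 — sample variances and covariances s[i,j] = (1/(n-1)) · Σ_k (x_{k,i} - mean_i) · (x_{k,j} - mean_j), with n-1 = 3:
  s[U,U] = ((-3)·(-3) + (-1)·(-1) + (2)·(2) + (2)·(2)) / 3 = 18/3 = 6
  s[U,V] = ((-3)·(1.5) + (-1)·(-0.5) + (2)·(0.5) + (2)·(-1.5)) / 3 = -6/3 = -2
  s[V,V] = ((1.5)·(1.5) + (-0.5)·(-0.5) + (0.5)·(0.5) + (-1.5)·(-1.5)) / 3 = 5/3 = 1.6667
  Sample standard deviations s_i = √(s[i,i]):
  s(U) = √(6) = 2.4495
  s(V) = √(1.6667) = 1.291

Step 3 — r_{ij} = s_{ij} / (s_i · s_j):
  r[U,U] = 1 (diagonal).
  r[U,V] = -2 / (2.4495 · 1.291) = -2 / 3.1623 = -0.6325
  r[V,V] = 1 (diagonal).

R is symmetric with unit diagonal. Assembling:

R = [[1, -0.6325],
 [-0.6325, 1]]
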